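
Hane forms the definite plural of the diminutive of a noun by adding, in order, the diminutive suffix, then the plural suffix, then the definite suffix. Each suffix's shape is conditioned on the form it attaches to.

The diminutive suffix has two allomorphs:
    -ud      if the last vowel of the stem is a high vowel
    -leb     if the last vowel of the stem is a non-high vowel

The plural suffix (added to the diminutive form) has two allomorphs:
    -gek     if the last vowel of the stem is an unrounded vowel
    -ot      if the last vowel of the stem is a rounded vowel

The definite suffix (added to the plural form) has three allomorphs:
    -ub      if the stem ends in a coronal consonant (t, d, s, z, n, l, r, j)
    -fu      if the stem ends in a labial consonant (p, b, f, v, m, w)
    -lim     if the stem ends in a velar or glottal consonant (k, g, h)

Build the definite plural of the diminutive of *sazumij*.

sazumijudotub

*sazumij* — last vowel /i/ (a high vowel) → -ud → *sazumijud*.
The diminutive form *sazumijud* — last vowel /u/ (a rounded vowel) → -ot → *sazumijudot*.
Since the final consonant of the plural form *sazumijudot* is /t/ (coronal), it takes -ub, giving *sazumijudotub*.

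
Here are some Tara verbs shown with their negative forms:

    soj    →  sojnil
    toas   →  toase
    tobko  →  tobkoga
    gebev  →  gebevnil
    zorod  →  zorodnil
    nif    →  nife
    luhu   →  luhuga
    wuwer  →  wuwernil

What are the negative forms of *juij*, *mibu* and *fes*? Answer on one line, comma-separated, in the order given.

The alternation tracks the final sound of the stem — -e when the stem ends in a voiceless consonant (*toas*, *nif*); -nil when the stem ends in a voiced consonant (*soj*, *gebev*, *zorod*, *wuwer*); -ga when the stem ends in a vowel (*tobko*, *luhu*).
The final sound of *juij* is /j/, which is a voiced consonant, so the suffix is -nil, giving *juijnil*.
*mibu* — final sound /u/ (a vowel) → -ga → *mibuga*.
Since the final sound of *fes* is /s/ (a voiceless consonant), it takes -e, giving *fese*.

juijnil, mibuga, fese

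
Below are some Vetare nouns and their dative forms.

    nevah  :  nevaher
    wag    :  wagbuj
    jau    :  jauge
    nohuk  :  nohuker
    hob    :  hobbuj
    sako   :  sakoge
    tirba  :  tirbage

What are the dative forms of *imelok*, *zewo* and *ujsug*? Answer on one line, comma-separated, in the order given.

The alternation tracks the final sound of the stem — -er when the stem ends in a voiceless consonant (*nevah*, *nohuk*); -buj when the stem ends in a voiced consonant (*wag*, *hob*); -ge when the stem ends in a vowel (*jau*, *sako*, *tirba*).
The final sound of *imelok* is /k/, which is a voiceless consonant, so the suffix is -er, giving *imeloker*.
*zewo*: final sound = /o/, a vowel → -ge → *zewoge*.
The final sound of *ujsug* is /g/, which is a voiced consonant, so the suffix is -buj, giving *ujsugbuj*.

imeloker, zewoge, ujsugbuj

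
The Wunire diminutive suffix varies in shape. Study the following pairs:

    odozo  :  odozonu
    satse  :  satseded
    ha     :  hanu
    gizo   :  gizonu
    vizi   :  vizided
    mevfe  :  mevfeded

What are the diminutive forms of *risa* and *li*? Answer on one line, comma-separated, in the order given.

The suffix is conditioned by the last vowel: -ded when the last vowel of the stem is a front vowel (*satse*, *vizi*, *mevfe*); -nu when the last vowel of the stem is a back vowel (*odozo*, *ha*, *gizo*).
*risa*: last vowel = /a/, a back vowel → -nu → *risanu*.
*li*: last vowel = /i/, a front vowel → -ded → *lided*.

risanu, lided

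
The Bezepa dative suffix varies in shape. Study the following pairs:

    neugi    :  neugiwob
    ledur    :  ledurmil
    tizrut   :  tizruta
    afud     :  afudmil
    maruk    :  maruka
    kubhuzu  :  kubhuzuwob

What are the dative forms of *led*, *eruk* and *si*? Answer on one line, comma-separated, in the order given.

Looking at the final sound of each stem: -a when the stem ends in a voiceless consonant (*tizrut*, *maruk*); -mil when the stem ends in a voiced consonant (*ledur*, *afud*); -wob when the stem ends in a vowel (*neugi*, *kubhuzu*).
*led*: final sound = /d/, a voiced consonant → -mil → *ledmil*.
Since the final sound of *eruk* is /k/ (a voiceless consonant), it takes -a, giving *eruka*.
*si*: final sound = /i/, a vowel → -wob → *siwob*.

ledmil, eruka, siwob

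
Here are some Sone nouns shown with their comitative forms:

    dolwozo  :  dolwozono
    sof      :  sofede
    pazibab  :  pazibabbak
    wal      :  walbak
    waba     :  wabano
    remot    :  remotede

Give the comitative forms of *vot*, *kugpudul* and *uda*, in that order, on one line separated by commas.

votede, kugpudulbak, udano

The pattern is voicing of the final sound: -ede when the stem ends in a voiceless consonant (*sof*, *remot*); -bak when the stem ends in a voiced consonant (*pazibab*, *wal*); -no when the stem ends in a vowel (*dolwozo*, *waba*).
*vot*: final sound = /t/, a voiceless consonant → -ede → *votede*.
The final sound of *kugpudul* is /l/, which is a voiced consonant, so the suffix is -bak, giving *kugpudulbak*.
The final sound of *uda* is /a/, which is a vowel, so the suffix is -no, giving *udano*.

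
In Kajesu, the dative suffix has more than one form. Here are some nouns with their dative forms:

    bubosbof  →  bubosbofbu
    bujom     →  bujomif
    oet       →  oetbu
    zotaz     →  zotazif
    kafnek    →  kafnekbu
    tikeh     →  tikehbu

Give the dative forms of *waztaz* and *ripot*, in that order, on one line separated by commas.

Looking at the final consonant of each stem: -bu when the stem ends in a voiceless consonant (*bubosbof*, *oet*, *kafnek*, *tikeh*); -if when the stem ends in a voiced consonant (*bujom*, *zotaz*).
Since the final consonant of *waztaz* is /z/ (voiced), it takes -if, giving *waztazif*.
Since the final consonant of *ripot* is /t/ (voiceless), it takes -bu, giving *ripotbu*.

waztazif, ripotbu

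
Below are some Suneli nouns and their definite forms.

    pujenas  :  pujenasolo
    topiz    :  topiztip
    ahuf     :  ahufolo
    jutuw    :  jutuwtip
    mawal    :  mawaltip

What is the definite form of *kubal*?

The suffix is conditioned by the final consonant: -olo when the stem ends in a voiceless consonant (*pujenas*, *ahuf*); -tip when the stem ends in a voiced consonant (*topiz*, *jutuw*, *mawal*).
*kubal*: final consonant = /l/, voiced → -tip → *kubaltip*.

kubaltip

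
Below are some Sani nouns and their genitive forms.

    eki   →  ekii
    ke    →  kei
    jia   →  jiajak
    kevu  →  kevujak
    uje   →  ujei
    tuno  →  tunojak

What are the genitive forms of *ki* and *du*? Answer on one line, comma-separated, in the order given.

Looking at the last vowel of each stem: -i when the last vowel of the stem is a front vowel (*eki*, *ke*, *uje*); -jak when the last vowel of the stem is a back vowel (*jia*, *kevu*, *tuno*).
The last vowel of *ki* is /i/, which is a front vowel, so the suffix is -i, giving *kii*.
*du* — last vowel /u/ (a back vowel) → -jak → *dujak*.

kii, dujak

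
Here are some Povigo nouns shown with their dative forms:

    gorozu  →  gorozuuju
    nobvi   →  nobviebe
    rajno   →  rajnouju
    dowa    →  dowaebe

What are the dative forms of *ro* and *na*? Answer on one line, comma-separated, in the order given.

rouju, naebe

The pattern is rounding harmony: -uju when the last vowel of the stem is a rounded vowel (*gorozu*, *rajno*); -ebe when the last vowel of the stem is an unrounded vowel (*nobvi*, *dowa*).
*ro* — last vowel /o/ (a rounded vowel) → -uju → *rouju*.
Since the last vowel of *na* is /a/ (an unrounded vowel), it takes -ebe, giving *naebe*.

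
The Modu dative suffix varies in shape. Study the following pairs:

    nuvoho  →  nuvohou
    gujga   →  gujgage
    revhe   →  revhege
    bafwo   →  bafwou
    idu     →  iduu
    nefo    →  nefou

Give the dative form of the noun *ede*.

edege

The alternation tracks the last vowel of the stem — -u when the last vowel of the stem is a rounded vowel (*nuvoho*, *bafwo*, *idu*, *nefo*); -ge when the last vowel of the stem is an unrounded vowel (*gujga*, *revhe*).
*ede* — last vowel /e/ (an unrounded vowel) → -ge → *edege*.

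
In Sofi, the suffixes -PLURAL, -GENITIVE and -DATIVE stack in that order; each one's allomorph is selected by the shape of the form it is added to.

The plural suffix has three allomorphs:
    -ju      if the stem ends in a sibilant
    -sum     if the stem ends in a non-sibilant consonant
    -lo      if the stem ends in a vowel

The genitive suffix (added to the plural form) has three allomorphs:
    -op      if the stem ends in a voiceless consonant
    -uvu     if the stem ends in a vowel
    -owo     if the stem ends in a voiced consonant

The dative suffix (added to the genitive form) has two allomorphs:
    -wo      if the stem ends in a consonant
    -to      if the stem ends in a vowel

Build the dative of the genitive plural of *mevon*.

mevonsumowoto

*mevon*: final sound = /n/, a non-sibilant consonant → -sum → *mevonsum*.
The plural form *mevonsum* — final sound /m/ (a voiced consonant) → -owo → *mevonsumowo*.
The genitive form *mevonsumowo* — final sound /o/ (a vowel) → -to → *mevonsumowoto*.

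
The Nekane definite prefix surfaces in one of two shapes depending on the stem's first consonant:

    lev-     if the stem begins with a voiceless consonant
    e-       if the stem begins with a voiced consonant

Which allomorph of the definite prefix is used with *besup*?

e-

*besup*: first consonant = /b/, voiced → e-.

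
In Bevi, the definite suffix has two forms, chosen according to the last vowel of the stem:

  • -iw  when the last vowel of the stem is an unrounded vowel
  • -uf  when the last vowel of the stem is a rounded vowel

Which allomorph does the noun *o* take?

Since the last vowel of *o* is /o/ (a rounded vowel), it takes -uf.

-uf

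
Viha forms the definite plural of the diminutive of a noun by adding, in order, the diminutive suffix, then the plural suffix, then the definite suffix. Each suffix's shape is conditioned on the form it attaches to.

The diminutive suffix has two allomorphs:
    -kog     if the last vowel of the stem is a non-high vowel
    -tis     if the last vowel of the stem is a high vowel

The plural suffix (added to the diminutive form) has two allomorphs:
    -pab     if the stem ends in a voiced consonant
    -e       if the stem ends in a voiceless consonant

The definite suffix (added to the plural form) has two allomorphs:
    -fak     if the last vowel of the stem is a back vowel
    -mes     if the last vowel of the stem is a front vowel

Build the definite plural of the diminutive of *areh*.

*areh*: last vowel = /e/, a non-high vowel → -kog → *arehkog*.
The final consonant of the diminutive form *arehkog* is /g/, which is voiced, so the plural suffix is -pab, giving *arehkogpab*.
Since the last vowel of the plural form *arehkogpab* is /a/ (a back vowel), it takes -fak, giving *arehkogpabfak*.

arehkogpabfak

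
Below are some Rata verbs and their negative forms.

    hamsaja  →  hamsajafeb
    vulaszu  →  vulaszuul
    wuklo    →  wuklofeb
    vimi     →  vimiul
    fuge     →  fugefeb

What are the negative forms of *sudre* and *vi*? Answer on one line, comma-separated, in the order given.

Looking at the last vowel of each stem: -ul when the last vowel of the stem is a high vowel (*vulaszu*, *vimi*); -feb when the last vowel of the stem is a non-high vowel (*hamsaja*, *wuklo*, *fuge*).
The last vowel of *sudre* is /e/, which is a non-high vowel, so the suffix is -feb, giving *sudrefeb*.
Since the last vowel of *vi* is /i/ (a high vowel), it takes -ul, giving *viul*.

sudrefeb, viul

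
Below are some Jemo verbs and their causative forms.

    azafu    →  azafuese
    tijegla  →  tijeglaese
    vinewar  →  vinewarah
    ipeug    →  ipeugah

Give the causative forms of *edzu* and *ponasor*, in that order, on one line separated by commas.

edzuese, ponasorah

The pattern is consonant vs. vowel: -ah when the stem ends in a consonant (*vinewar*, *ipeug*); -ese when the stem ends in a vowel (*azafu*, *tijegla*).
*edzu* — final sound /u/ (a vowel) → -ese → *edzuese*.
*ponasor* — final sound /r/ (a consonant) → -ah → *ponasorah*.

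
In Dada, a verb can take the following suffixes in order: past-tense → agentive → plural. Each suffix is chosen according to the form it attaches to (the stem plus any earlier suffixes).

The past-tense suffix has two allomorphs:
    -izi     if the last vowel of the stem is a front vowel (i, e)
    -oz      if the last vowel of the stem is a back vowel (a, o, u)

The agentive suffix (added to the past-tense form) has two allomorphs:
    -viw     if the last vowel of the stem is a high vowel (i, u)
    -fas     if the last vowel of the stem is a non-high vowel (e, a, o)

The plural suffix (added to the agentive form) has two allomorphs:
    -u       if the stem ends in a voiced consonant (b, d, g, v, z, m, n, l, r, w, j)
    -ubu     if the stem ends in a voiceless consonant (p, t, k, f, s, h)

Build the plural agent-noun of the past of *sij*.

sijiziviwu

*sij* — last vowel /i/ (a front vowel) → -izi → *sijizi*.
Since the last vowel of the past-tense form *sijizi* is /i/ (a high vowel), it takes -viw, giving *sijiziviw*.
The final consonant of the agentive form *sijiziviw* is /w/, which is voiced, so the plural suffix is -u, giving *sijiziviwu*.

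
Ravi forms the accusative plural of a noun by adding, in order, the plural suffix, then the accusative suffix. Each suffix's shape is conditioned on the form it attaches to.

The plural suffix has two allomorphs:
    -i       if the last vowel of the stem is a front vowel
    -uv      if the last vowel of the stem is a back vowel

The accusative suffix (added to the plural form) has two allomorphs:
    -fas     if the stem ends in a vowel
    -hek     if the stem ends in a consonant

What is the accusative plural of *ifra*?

ifrauvhek

*ifra* — last vowel /a/ (a back vowel) → -uv → *ifrauv*.
The final sound of the plural form *ifrauv* is /v/, which is a consonant, so the accusative suffix is -hek, giving *ifrauvhek*.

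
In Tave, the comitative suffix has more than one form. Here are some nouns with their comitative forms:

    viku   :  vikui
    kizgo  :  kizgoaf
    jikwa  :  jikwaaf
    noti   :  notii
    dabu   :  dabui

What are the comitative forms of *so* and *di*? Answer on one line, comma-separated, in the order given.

Looking at the last vowel of each stem: -i when the last vowel of the stem is a high vowel (*viku*, *noti*, *dabu*); -af when the last vowel of the stem is a non-high vowel (*kizgo*, *jikwa*).
The last vowel of *so* is /o/, which is a non-high vowel, so the suffix is -af, giving *soaf*.
Since the last vowel of *di* is /i/ (a high vowel), it takes -i, giving *dii*.

soaf, dii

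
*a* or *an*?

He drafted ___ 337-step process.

a

The indefinite article is chosen by the initial *sound* of the following word, not its spelling.
The number *337* is spoken "three hundred …", beginning with /θriː/ — a consonant sound.
So the article is *a*: He drafted a 337-step process.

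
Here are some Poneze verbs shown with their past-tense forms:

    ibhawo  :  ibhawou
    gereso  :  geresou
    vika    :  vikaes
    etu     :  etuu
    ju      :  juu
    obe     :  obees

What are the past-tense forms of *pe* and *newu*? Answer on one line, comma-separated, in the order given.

pees, newuu

Looking at the last vowel of each stem: -u when the last vowel of the stem is a rounded vowel (*ibhawo*, *gereso*, *etu*, *ju*); -es when the last vowel of the stem is an unrounded vowel (*vika*, *obe*).
The last vowel of *pe* is /e/, which is an unrounded vowel, so the suffix is -es, giving *pees*.
The last vowel of *newu* is /u/, which is a rounded vowel, so the suffix is -u, giving *newuu*.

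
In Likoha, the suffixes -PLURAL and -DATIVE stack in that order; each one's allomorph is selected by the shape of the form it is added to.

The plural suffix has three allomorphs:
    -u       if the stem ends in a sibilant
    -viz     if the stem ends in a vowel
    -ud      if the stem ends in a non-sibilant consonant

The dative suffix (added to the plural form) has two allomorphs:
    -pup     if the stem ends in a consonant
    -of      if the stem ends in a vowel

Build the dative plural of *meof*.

*meof*: final sound = /f/, a non-sibilant consonant → -ud → *meofud*.
The plural form *meofud*: final sound = /d/, a consonant → -pup → *meofudpup*.

meofudpup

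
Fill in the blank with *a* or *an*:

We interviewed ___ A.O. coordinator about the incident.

The indefinite article is chosen by the initial *sound* of the following word, not its spelling.
The initialism *A.O.* is read letter by letter; the first letter, A, is pronounced /eɪ/, which begins with a vowel sound.
So the article is *an*: We interviewed an A.O. coordinator about the incident.

an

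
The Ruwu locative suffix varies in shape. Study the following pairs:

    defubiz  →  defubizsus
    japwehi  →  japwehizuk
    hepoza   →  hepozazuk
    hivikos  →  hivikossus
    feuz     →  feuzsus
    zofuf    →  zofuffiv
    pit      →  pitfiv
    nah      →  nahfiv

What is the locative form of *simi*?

simizuk

The suffix is conditioned by the final sound: -sus when the stem ends in a sibilant (*defubiz*, *hivikos*, *feuz*); -fiv when the stem ends in a non-sibilant consonant (*zofuf*, *pit*, *nah*); -zuk when the stem ends in a vowel (*japwehi*, *hepoza*).
*simi*: final sound = /i/, a vowel → -zuk → *simizuk*.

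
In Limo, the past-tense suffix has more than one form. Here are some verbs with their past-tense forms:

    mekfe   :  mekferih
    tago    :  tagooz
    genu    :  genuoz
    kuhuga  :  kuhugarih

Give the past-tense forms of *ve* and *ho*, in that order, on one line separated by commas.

The suffix is conditioned by the last vowel: -oz when the last vowel of the stem is a rounded vowel (*tago*, *genu*); -rih when the last vowel of the stem is an unrounded vowel (*mekfe*, *kuhuga*).
*ve*: last vowel = /e/, an unrounded vowel → -rih → *verih*.
*ho*: last vowel = /o/, a rounded vowel → -oz → *hooz*.

verih, hooz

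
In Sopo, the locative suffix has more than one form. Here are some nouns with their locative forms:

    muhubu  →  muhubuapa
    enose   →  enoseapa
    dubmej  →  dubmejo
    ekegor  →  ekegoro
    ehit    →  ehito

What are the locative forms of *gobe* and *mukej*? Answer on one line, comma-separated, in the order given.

gobeapa, mukejo

The alternation tracks the final sound of the stem — -o when the stem ends in a consonant (*dubmej*, *ekegor*, *ehit*); -apa when the stem ends in a vowel (*muhubu*, *enose*).
The final sound of *gobe* is /e/, which is a vowel, so the suffix is -apa, giving *gobeapa*.
*mukej* — final sound /j/ (a consonant) → -o → *mukejo*.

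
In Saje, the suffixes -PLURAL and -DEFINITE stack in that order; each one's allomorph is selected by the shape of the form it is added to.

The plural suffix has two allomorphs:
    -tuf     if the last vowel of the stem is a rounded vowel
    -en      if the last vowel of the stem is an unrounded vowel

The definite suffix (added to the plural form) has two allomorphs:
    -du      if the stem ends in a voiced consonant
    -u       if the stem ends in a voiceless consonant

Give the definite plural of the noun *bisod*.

bisodtufu

The last vowel of *bisod* is /o/, which is a rounded vowel, so the plural suffix is -tuf, giving *bisodtuf*.
The final consonant of the plural form *bisodtuf* is /f/, which is voiceless, so the definite suffix is -u, giving *bisodtufu*.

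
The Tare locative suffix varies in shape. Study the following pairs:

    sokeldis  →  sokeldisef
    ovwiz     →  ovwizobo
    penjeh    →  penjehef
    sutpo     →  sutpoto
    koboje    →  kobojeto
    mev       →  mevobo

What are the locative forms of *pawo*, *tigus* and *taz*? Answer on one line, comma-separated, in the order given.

pawoto, tigusef, tazobo

Looking at the final sound of each stem: -ef when the stem ends in a voiceless consonant (*sokeldis*, *penjeh*); -obo when the stem ends in a voiced consonant (*ovwiz*, *mev*); -to when the stem ends in a vowel (*sutpo*, *koboje*).
Since the final sound of *pawo* is /o/ (a vowel), it takes -to, giving *pawoto*.
*tigus* — final sound /s/ (a voiceless consonant) → -ef → *tigusef*.
The final sound of *taz* is /z/, which is a voiced consonant, so the suffix is -obo, giving *tazobo*.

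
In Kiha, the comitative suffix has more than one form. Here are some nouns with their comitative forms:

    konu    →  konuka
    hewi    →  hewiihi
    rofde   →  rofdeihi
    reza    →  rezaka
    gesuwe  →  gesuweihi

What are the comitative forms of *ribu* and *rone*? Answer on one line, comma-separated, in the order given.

ribuka, roneihi

The pattern is front/back vowel harmony: -ihi when the last vowel of the stem is a front vowel (*hewi*, *rofde*, *gesuwe*); -ka when the last vowel of the stem is a back vowel (*konu*, *reza*).
The last vowel of *ribu* is /u/, which is a back vowel, so the suffix is -ka, giving *ribuka*.
*rone*: last vowel = /e/, a front vowel → -ihi → *roneihi*.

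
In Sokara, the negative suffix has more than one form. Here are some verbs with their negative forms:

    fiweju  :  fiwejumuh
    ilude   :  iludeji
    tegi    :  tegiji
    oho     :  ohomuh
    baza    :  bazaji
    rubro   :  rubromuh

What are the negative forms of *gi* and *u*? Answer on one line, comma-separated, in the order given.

giji, umuh

The pattern is rounding harmony: -muh when the last vowel of the stem is a rounded vowel (*fiweju*, *oho*, *rubro*); -ji when the last vowel of the stem is an unrounded vowel (*ilude*, *tegi*, *baza*).
*gi* — last vowel /i/ (an unrounded vowel) → -ji → *giji*.
*u* — last vowel /u/ (a rounded vowel) → -muh → *umuh*.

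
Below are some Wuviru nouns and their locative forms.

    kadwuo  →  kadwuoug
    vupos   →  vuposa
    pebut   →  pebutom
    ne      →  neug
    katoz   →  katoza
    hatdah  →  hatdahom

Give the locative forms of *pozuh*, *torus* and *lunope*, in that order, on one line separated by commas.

The alternation tracks the final sound of the stem — -a when the stem ends in a sibilant (*vupos*, *katoz*); -om when the stem ends in a non-sibilant consonant (*pebut*, *hatdah*); -ug when the stem ends in a vowel (*kadwuo*, *ne*).
*pozuh* — final sound /h/ (a non-sibilant consonant) → -om → *pozuhom*.
The final sound of *torus* is /s/, which is a sibilant, so the suffix is -a, giving *torusa*.
The final sound of *lunope* is /e/, which is a vowel, so the suffix is -ug, giving *lunopeug*.

pozuhom, torusa, lunopeug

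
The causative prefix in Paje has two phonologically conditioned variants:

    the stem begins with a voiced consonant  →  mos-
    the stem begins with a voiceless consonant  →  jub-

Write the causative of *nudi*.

The first consonant of *nudi* is /n/, which is voiced, so the prefix is mos-, giving *mosnudi*.

mosnudi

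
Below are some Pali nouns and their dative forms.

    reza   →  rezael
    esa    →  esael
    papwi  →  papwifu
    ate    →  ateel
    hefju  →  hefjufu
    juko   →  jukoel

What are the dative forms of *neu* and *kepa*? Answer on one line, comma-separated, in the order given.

neufu, kepael

The pattern is height harmony: -fu when the last vowel of the stem is a high vowel (*papwi*, *hefju*); -el when the last vowel of the stem is a non-high vowel (*reza*, *esa*, *ate*, *juko*).
Since the last vowel of *neu* is /u/ (a high vowel), it takes -fu, giving *neufu*.
The last vowel of *kepa* is /a/, which is a non-high vowel, so the suffix is -el, giving *kepael*.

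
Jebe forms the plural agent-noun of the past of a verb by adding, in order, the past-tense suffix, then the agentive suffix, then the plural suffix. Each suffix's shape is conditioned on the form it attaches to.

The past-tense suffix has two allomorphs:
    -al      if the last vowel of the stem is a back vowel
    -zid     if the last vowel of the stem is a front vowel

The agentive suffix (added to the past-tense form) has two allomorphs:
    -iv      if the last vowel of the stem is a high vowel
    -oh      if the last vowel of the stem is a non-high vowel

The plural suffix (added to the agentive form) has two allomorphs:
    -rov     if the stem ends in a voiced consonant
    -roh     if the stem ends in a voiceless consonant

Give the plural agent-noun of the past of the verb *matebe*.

matebezidivrov

Since the last vowel of *matebe* is /e/ (a front vowel), it takes -zid, giving *matebezid*.
The past-tense form *matebezid*: last vowel = /i/, a high vowel → -iv → *matebezidiv*.
The agentive form *matebezidiv*: final consonant = /v/, voiced → -rov → *matebezidivrov*.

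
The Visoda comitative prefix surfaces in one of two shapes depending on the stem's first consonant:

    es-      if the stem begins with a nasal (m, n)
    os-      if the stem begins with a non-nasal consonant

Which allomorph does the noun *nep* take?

es-

*nep* — first consonant /n/ (a nasal) → es-.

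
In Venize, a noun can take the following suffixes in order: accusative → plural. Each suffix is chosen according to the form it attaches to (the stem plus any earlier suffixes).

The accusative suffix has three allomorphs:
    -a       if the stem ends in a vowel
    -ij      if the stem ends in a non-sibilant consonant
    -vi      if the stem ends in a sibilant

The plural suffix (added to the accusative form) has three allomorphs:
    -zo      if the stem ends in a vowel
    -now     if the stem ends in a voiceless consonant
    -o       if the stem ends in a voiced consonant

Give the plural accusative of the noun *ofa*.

ofaazo

Since the final sound of *ofa* is /a/ (a vowel), it takes -a, giving *ofaa*.
Since the final sound of the accusative form *ofaa* is /a/ (a vowel), it takes -zo, giving *ofaazo*.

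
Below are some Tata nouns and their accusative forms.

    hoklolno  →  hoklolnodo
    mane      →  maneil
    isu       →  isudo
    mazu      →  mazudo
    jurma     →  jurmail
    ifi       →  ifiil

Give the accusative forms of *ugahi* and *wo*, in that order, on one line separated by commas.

ugahiil, wodo

The suffix is conditioned by the last vowel: -do when the last vowel of the stem is a rounded vowel (*hoklolno*, *isu*, *mazu*); -il when the last vowel of the stem is an unrounded vowel (*mane*, *jurma*, *ifi*).
*ugahi* — last vowel /i/ (an unrounded vowel) → -il → *ugahiil*.
*wo* — last vowel /o/ (a rounded vowel) → -do → *wodo*.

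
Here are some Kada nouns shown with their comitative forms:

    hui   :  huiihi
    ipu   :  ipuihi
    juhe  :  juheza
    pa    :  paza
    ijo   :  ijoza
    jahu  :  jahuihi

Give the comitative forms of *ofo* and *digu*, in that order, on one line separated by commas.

ofoza, diguihi

Looking at the last vowel of each stem: -ihi when the last vowel of the stem is a high vowel (*hui*, *ipu*, *jahu*); -za when the last vowel of the stem is a non-high vowel (*juhe*, *pa*, *ijo*).
*ofo*: last vowel = /o/, a non-high vowel → -za → *ofoza*.
*digu* — last vowel /u/ (a high vowel) → -ihi → *diguihi*.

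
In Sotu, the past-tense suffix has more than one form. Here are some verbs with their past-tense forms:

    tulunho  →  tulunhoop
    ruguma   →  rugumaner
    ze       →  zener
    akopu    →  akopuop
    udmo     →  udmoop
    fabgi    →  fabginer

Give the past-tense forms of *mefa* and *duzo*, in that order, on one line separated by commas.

The suffix is conditioned by the last vowel: -op when the last vowel of the stem is a rounded vowel (*tulunho*, *akopu*, *udmo*); -ner when the last vowel of the stem is an unrounded vowel (*ruguma*, *ze*, *fabgi*).
*mefa*: last vowel = /a/, an unrounded vowel → -ner → *mefaner*.
The last vowel of *duzo* is /o/, which is a rounded vowel, so the suffix is -op, giving *duzoop*.

mefaner, duzoop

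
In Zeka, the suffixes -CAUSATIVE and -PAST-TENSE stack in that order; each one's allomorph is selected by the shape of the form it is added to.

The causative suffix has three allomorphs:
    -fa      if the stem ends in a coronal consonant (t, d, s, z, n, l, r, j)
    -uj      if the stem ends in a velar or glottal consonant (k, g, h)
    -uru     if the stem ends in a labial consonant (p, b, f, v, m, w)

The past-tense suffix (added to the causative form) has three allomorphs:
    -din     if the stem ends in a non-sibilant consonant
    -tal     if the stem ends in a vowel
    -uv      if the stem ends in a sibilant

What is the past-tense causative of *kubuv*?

kubuvurutal

*kubuv* — final consonant /v/ (labial) → -uru → *kubuvuru*.
The final sound of the causative form *kubuvuru* is /u/, which is a vowel, so the past-tense suffix is -tal, giving *kubuvurutal*.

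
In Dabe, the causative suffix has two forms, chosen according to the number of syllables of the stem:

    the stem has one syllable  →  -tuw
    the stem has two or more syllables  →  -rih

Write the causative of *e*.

*e* has one syllable, so the suffix is -tuw, giving *etuw*.

etuw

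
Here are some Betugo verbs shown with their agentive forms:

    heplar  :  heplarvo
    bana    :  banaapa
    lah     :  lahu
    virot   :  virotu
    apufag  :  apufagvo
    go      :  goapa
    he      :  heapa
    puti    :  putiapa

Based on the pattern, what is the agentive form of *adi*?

adiapa

The alternation tracks the final sound of the stem — -u when the stem ends in a voiceless consonant (*lah*, *virot*); -vo when the stem ends in a voiced consonant (*heplar*, *apufag*); -apa when the stem ends in a vowel (*bana*, *go*, *he*, *puti*).
Since the final sound of *adi* is /i/ (a vowel), it takes -apa, giving *adiapa*.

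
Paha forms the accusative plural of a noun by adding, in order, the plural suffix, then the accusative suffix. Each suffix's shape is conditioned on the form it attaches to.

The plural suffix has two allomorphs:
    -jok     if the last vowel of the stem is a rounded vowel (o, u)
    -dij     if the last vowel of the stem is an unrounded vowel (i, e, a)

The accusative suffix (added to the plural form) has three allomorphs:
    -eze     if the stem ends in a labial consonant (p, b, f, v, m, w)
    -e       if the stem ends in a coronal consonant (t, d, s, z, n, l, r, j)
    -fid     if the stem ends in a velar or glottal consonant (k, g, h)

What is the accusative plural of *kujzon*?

*kujzon* — last vowel /o/ (a rounded vowel) → -jok → *kujzonjok*.
The plural form *kujzonjok*: final consonant = /k/, velar/glottal → -fid → *kujzonjokfid*.

kujzonjokfid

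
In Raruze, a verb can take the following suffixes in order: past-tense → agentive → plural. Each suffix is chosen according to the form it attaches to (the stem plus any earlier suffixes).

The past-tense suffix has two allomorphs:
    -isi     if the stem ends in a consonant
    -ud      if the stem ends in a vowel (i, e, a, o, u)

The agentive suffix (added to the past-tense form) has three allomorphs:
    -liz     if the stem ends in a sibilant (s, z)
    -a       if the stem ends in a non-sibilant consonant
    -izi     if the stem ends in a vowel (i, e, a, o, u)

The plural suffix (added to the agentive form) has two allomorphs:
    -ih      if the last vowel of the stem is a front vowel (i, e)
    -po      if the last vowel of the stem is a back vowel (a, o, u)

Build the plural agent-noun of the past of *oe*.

oeudapo

The final sound of *oe* is /e/, which is a vowel, so the past-tense suffix is -ud, giving *oeud*.
The past-tense form *oeud* — final sound /d/ (a non-sibilant consonant) → -a → *oeuda*.
The last vowel of the agentive form *oeuda* is /a/, which is a back vowel, so the plural suffix is -po, giving *oeudapo*.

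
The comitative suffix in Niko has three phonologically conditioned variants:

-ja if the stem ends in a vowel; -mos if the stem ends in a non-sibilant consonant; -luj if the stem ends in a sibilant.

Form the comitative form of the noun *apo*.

apoja

The final sound of *apo* is /o/, which is a vowel, so the suffix is -ja, giving *apoja*.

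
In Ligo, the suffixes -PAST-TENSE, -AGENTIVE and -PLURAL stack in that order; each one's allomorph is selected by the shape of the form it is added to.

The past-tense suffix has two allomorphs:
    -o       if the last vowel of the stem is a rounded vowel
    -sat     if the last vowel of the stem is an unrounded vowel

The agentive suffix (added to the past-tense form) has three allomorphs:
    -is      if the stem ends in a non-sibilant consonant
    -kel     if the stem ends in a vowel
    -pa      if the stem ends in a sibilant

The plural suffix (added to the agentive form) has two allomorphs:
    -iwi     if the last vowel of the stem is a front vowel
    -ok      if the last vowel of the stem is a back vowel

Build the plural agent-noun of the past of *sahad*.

*sahad* — last vowel /a/ (an unrounded vowel) → -sat → *sahadsat*.
Since the final sound of the past-tense form *sahadsat* is /t/ (a non-sibilant consonant), it takes -is, giving *sahadsatis*.
Since the last vowel of the agentive form *sahadsatis* is /i/ (a front vowel), it takes -iwi, giving *sahadsatisiwi*.

sahadsatisiwi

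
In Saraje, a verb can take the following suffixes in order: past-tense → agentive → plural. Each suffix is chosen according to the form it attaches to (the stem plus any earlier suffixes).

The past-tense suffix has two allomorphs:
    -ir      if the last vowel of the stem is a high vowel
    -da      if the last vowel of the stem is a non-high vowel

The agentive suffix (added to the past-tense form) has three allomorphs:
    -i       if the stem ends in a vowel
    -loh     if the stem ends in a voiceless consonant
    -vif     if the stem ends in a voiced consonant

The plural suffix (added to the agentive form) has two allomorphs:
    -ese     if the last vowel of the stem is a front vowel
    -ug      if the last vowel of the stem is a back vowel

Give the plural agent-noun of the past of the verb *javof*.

*javof*: last vowel = /o/, a non-high vowel → -da → *javofda*.
The past-tense form *javofda* — final sound /a/ (a vowel) → -i → *javofdai*.
The agentive form *javofdai*: last vowel = /i/, a front vowel → -ese → *javofdaiese*.

javofdaiese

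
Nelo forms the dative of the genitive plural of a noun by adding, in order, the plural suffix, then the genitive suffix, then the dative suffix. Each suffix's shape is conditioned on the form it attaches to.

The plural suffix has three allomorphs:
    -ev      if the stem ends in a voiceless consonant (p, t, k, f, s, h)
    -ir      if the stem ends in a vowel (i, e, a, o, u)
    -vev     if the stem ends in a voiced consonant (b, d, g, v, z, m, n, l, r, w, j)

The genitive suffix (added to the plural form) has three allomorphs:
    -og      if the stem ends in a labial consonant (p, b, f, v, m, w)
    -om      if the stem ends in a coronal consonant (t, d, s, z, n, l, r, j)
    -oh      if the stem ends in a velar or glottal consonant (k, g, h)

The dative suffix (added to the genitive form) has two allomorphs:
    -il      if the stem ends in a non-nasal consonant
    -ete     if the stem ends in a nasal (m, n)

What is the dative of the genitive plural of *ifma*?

Since the final sound of *ifma* is /a/ (a vowel), it takes -ir, giving *ifmair*.
The plural form *ifmair*: final consonant = /r/, coronal → -om → *ifmairom*.
The final consonant of the genitive form *ifmairom* is /m/, which is a nasal, so the dative suffix is -ete, giving *ifmairomete*.

ifmairomete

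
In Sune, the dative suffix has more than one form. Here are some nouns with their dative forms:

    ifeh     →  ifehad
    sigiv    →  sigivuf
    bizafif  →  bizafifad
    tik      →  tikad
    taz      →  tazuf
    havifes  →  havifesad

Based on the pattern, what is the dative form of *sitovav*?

sitovavuf

The pattern is voicing of the final consonant: -ad when the stem ends in a voiceless consonant (*ifeh*, *bizafif*, *tik*, *havifes*); -uf when the stem ends in a voiced consonant (*sigiv*, *taz*).
*sitovav*: final consonant = /v/, voiced → -uf → *sitovavuf*.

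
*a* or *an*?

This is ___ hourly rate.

The indefinite article is chosen by the initial *sound* of the following word, not its spelling.
*hourly* begins with the sound /aʊ/ (silent h) — a vowel sound.
So the article is *an*: This is an hourly rate.

an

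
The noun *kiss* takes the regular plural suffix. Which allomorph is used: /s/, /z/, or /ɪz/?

/ɪz/

The stem *kiss* ends in a sibilant (/s, z, ʃ, ʒ, tʃ, dʒ/).
The plural suffix surfaces as /ɪz/ after sibilants, /s/ after other voiceless consonants, and /z/ after other voiced sounds.
So the plural -s on *kiss* is pronounced /ɪz/.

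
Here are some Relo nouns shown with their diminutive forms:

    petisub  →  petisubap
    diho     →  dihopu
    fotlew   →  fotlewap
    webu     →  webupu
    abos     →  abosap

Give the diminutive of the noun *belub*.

The pattern is consonant vs. vowel: -ap when the stem ends in a consonant (*petisub*, *fotlew*, *abos*); -pu when the stem ends in a vowel (*diho*, *webu*).
*belub*: final sound = /b/, a consonant → -ap → *belubap*.

belubap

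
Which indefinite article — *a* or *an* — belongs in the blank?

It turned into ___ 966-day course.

The indefinite article is chosen by the initial *sound* of the following word, not its spelling.
The number *966* is spoken "nine hundred …", beginning with /naɪn/ — a consonant sound.
So the article is *a*: It turned into a 966-day course.

a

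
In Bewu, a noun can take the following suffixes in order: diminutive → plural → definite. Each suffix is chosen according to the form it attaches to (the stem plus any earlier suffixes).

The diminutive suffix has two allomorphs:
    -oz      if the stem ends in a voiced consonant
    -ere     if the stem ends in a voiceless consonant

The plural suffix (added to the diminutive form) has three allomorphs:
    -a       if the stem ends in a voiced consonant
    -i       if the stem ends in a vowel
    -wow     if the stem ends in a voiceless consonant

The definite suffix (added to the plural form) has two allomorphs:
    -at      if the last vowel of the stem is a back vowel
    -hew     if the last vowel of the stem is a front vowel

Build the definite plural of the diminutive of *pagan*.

paganozaat

Since the final consonant of *pagan* is /n/ (voiced), it takes -oz, giving *paganoz*.
The diminutive form *paganoz* — final sound /z/ (a voiced consonant) → -a → *paganoza*.
The last vowel of the plural form *paganoza* is /a/, which is a back vowel, so the definite suffix is -at, giving *paganozaat*.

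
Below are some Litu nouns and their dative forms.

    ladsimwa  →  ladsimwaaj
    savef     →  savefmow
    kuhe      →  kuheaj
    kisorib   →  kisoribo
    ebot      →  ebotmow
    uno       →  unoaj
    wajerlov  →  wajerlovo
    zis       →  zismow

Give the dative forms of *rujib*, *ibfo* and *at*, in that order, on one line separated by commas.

The suffix is conditioned by the final sound: -mow when the stem ends in a voiceless consonant (*savef*, *ebot*, *zis*); -o when the stem ends in a voiced consonant (*kisorib*, *wajerlov*); -aj when the stem ends in a vowel (*ladsimwa*, *kuhe*, *uno*).
*rujib* — final sound /b/ (a voiced consonant) → -o → *rujibo*.
The final sound of *ibfo* is /o/, which is a vowel, so the suffix is -aj, giving *ibfoaj*.
*at*: final sound = /t/, a voiceless consonant → -mow → *atmow*.

rujibo, ibfoaj, atmow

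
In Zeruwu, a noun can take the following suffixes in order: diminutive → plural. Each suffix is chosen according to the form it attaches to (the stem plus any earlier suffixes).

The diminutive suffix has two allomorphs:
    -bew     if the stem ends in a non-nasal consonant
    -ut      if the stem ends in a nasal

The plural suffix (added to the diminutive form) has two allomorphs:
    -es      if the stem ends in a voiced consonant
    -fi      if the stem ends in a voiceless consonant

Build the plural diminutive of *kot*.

kotbewes

Since the final consonant of *kot* is /t/ (non-nasal), it takes -bew, giving *kotbew*.
Since the final consonant of the diminutive form *kotbew* is /w/ (voiced), it takes -es, giving *kotbewes*.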